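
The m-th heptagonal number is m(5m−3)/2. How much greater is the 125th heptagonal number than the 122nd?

1848

125·(5·125 − 3)/2 = 38875 and 122·(5·122 − 3)/2 = 37027.
Difference: 38875 − 37027 = 1848.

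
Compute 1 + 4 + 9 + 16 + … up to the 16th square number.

Σ_{i=1}^{16} i² = 16·17·33/6 = 1496.

1496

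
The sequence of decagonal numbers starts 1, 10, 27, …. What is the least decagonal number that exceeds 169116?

169126

Solve n(4n−3) > 169116 for integer n.
The largest n with value ≤ 169116 is 205 (since 167485 ≤ 169116 < 169126), so the first above is n = 206, value 169126.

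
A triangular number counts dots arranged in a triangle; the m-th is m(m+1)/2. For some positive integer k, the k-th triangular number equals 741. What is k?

38

Set n(n+1)/2 = 741, giving n² + n − 1482 = 0.
So n = (-1 + 77) / 2 = 76/2 = 38.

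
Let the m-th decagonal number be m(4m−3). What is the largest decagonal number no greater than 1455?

1387

Solve n(4n−3) ≤ 1455 for integer n.
n = 19 gives 1387 ≤ 1455, while n = 20 gives 1540 > 1455; so the answer is 1387.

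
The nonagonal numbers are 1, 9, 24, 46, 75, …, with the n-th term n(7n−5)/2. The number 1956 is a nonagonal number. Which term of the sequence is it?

Set n(7n−5)/2 = 1956, giving 7n² − 5n − 3912 = 0.
The discriminant is 25 + 56·1956 = 109561, and √109561 = 331.
So n = (5 + 331) / 14 = 336/14 = 24.

24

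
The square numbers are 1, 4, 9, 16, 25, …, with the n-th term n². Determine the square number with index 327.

106929

The 327th square number is n² with n = 327.
327² = 106929.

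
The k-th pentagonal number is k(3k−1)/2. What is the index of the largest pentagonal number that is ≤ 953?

25

Solve n(3n−1)/2 ≤ 953 for integer n.
n = 25 gives 925 ≤ 953, while n = 26 gives 1001 > 953; so the answer is index 25.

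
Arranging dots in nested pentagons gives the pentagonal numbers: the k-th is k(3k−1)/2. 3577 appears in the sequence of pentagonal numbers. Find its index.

49

Set n(3n−1)/2 = 3577, giving 3n² − n − 7154 = 0.
The discriminant is 1 + 24·3577 = 85849, and √85849 = 293.
So n = (1 + 293) / 6 = 294/6 = 49.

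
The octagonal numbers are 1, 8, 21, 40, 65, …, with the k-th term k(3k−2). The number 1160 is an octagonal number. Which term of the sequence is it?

Set n(3n−2) = 1160, giving 3n² − 2n − 1160 = 0.
The discriminant is 4 + 12·1160 = 13924, and √13924 = 118.
So n = (2 + 118) / 6 = 120/6 = 20.
Check: 20·(3·20 − 2) = 1160. ✓

20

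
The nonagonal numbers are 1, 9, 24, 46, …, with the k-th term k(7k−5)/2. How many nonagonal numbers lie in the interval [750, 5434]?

25

The n-th nonagonal number is n(7n−5)/2.
Smallest index with value ≥ 750: n = 15 (giving 750).
Largest index with value ≤ 5434: n = 39 (giving 5226).
Indices 15 through 39: 25 terms.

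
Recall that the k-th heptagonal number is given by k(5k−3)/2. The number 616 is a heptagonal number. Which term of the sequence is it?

16

Set n(5n−3)/2 = 616, giving 5n² − 3n − 1232 = 0.
The discriminant is 9 + 40·616 = 24649, and √24649 = 157.
So n = (3 + 157) / 10 = 160/10 = 16.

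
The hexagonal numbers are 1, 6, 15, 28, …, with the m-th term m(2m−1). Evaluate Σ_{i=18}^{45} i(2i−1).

58338

Σ i(2i−1) = 2Σi² − Σi over i = 18..45.
Σi = 1035 − 153 = 882 and Σi² = 31395 − 1785 = 29610.
2·29610 − 1·882 = 58338.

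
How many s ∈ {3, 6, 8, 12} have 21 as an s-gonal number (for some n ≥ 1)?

2

s = 3: P(3, 6) = 21. ✓
s = 6: P(6, 3) = 15 and P(6, 4) = 28; 21 is not s-gonal.
s = 8: P(8, 3) = 21. ✓
s = 12: P(12, 2) = 12 and P(12, 3) = 33; 21 is not s-gonal.
Hits: s ∈ {3, 8} → 2.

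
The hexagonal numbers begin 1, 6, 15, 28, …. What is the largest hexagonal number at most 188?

Solve n(2n−1) ≤ 188 for integer n.
n = 9 gives 153 ≤ 188, while n = 10 gives 190 > 188; so the answer is 153.

153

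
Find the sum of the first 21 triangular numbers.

Σ i(i+1)/2 = (Σi² + Σi) / 2 over i = 1..21.
Σi = 231 and Σi² = 3311.
(1·3311 + 1·231) / 2 = 3542/2 = 1771.

1771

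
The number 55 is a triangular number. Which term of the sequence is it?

10

Set n(n+1)/2 = 55, giving n² + n − 110 = 0.
So n = (-1 + 21) / 2 = 20/2 = 10.
Check: 10·11/2 = 55. ✓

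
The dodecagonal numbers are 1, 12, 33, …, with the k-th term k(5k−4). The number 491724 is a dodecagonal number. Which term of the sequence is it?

314

Set n(5n−4) = 491724, giving 5n² − 4n − 491724 = 0.
The discriminant is 16 + 20·491724 = 9834496, and √9834496 = 3136.
So n = (4 + 3136) / 10 = 3140/10 = 314.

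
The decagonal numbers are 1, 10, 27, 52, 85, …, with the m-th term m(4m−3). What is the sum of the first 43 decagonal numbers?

Σ i(4i−3) = 4Σi² − 3Σi over i = 1..43.
Σi = 946 and Σi² = 27434.
4·27434 − 3·946 = 106898.

106898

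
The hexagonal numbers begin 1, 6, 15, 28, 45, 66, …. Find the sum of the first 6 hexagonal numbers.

Σ i(2i−1) = 2Σi² − Σi over i = 1..6.
Σi = 21 and Σi² = 91.
2·91 − 1·21 = 161.

161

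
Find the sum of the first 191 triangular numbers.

Σ i(i+1)/2 = (Σi² + Σi) / 2 over i = 1..191.
Σi = 18336 and Σi² = 2340896.
(1·2340896 + 1·18336) / 2 = 2359232/2 = 1179616.

1179616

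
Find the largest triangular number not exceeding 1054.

1035

Solve n(n+1)/2 ≤ 1054 for integer n.
n = 45 gives 1035 ≤ 1054, while n = 46 gives 1081 > 1054; so the answer is 1035.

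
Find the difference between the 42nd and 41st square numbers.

83

n² − (n−1)² = 2n − 1, so 42² − 41² = 2·42 − 1 = 83.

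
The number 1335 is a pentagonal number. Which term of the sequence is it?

Set n(3n−1)/2 = 1335, giving 3n² − n − 2670 = 0.
The discriminant is 1 + 24·1335 = 32041, and √32041 = 179.
So n = (1 + 179) / 6 = 180/6 = 30.
Check: 30·(3·30 − 1)/2 = 1335. ✓

30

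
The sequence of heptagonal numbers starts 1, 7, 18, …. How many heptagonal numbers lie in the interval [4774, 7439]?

11

The n-th heptagonal number is n(5n−3)/2.
Smallest index with value ≥ 4774: n = 44 (giving 4774).
Largest index with value ≤ 7439: n = 54 (giving 7209).
Indices 44 through 54: 11 terms.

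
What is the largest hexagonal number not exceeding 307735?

306936

Solve n(2n−1) ≤ 307735 for integer n.
n = 392 gives 306936 ≤ 307735, while n = 393 gives 308505 > 307735; so the answer is 306936.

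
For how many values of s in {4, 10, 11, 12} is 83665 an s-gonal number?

s = 4: P(4, 289) = 83521 and P(4, 290) = 84100; 83665 is not s-gonal.
s = 10: P(10, 145) = 83665. ✓
s = 11: P(11, 136) = 82756 and P(11, 137) = 83981; 83665 is not s-gonal.
s = 12: P(12, 129) = 82689 and P(12, 130) = 83980; 83665 is not s-gonal.
Hits: s ∈ {10} → 1.

1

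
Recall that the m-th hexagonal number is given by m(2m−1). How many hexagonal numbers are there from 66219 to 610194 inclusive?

370

The n-th hexagonal number is n(2n−1).
Smallest index with value ≥ 66219: n = 183 (giving 66795).
Largest index with value ≤ 610194: n = 552 (giving 608856).
Indices 183 through 552: 370 terms.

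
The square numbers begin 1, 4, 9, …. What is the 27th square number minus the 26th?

n² − (n−1)² = 2n − 1, so 27² − 26² = 2·27 − 1 = 53.

53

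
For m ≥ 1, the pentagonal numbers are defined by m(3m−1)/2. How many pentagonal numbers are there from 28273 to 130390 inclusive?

158

The n-th pentagonal number is n(3n−1)/2.
Smallest index with value ≥ 28273: n = 138 (giving 28497).
Largest index with value ≤ 130390: n = 295 (giving 130390).
Indices 138 through 295: 158 terms.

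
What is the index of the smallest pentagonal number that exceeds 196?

Solve n(3n−1)/2 > 196 for integer n.
The largest n with value ≤ 196 is 11 (since 176 ≤ 196 < 210), so the first above is n = 12, value 210.

12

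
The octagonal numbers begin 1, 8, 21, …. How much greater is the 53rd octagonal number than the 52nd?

313

Consecutive octagonal numbers differ by 6n − 5: here 6·53 − 5 = 313.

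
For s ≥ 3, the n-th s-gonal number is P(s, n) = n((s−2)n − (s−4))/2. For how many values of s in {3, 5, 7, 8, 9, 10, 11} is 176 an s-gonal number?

2

s = 3: P(3, 18) = 171 and P(3, 19) = 190; 176 is not s-gonal.
s = 5: P(5, 11) = 176. ✓
s = 7: P(7, 8) = 148 and P(7, 9) = 189; 176 is not s-gonal.
s = 8: P(8, 8) = 176. ✓
s = 9: P(9, 7) = 154 and P(9, 8) = 204; 176 is not s-gonal.
s = 10: P(10, 7) = 175 and P(10, 8) = 232; 176 is not s-gonal.
s = 11: P(11, 6) = 141 and P(11, 7) = 196; 176 is not s-gonal.
Hits: s ∈ {5, 8} → 2.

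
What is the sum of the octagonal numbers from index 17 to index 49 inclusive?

114609

Σ i(3i−2) = 3Σi² − 2Σi over i = 17..49.
Σi = 1225 − 136 = 1089 and Σi² = 40425 − 1496 = 38929.
3·38929 − 2·1089 = 114609.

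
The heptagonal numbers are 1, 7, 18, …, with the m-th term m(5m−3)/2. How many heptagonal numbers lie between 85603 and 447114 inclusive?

The n-th heptagonal number is n(5n−3)/2.
Smallest index with value ≥ 85603: n = 186 (giving 86211).
Largest index with value ≤ 447114: n = 423 (giving 446688).
Indices 186 through 423: 238 terms.

238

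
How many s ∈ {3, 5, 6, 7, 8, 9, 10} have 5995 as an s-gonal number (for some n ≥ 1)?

s = 3: P(3, 109) = 5995. ✓
s = 5: P(5, 63) = 5922 and P(5, 64) = 6112; 5995 is not s-gonal.
s = 6: P(6, 55) = 5995. ✓
s = 7: P(7, 49) = 5929 and P(7, 50) = 6175; 5995 is not s-gonal.
s = 8: P(8, 45) = 5985 and P(8, 46) = 6256; 5995 is not s-gonal.
s = 9: P(9, 41) = 5781 and P(9, 42) = 6069; 5995 is not s-gonal.
s = 10: P(10, 39) = 5967 and P(10, 40) = 6280; 5995 is not s-gonal.
Hits: s ∈ {3, 6} → 2.

2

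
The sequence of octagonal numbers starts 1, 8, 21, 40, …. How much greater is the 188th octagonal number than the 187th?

Consecutive octagonal numbers differ by 6n − 5: here 6·188 − 5 = 1123.

1123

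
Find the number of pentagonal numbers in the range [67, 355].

9

The n-th pentagonal number is n(3n−1)/2.
Smallest index with value ≥ 67: n = 7 (giving 70).
Largest index with value ≤ 355: n = 15 (giving 330).
Indices 7 through 15: 9 terms.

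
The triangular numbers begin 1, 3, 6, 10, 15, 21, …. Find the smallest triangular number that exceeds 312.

Solve n(n+1)/2 > 312 for integer n.
The largest n with value ≤ 312 is 24 (since 300 ≤ 312 < 325), so the first above is n = 25, value 325.

325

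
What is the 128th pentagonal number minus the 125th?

1137

128·(3·128 − 1)/2 = 24512 and 125·(3·125 − 1)/2 = 23375.
Difference: 24512 − 23375 = 1137.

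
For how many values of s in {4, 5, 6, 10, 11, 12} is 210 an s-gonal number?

s = 4: P(4, 14) = 196 and P(4, 15) = 225; 210 is not s-gonal.
s = 5: P(5, 12) = 210. ✓
s = 6: P(6, 10) = 190 and P(6, 11) = 231; 210 is not s-gonal.
s = 10: P(10, 7) = 175 and P(10, 8) = 232; 210 is not s-gonal.
s = 11: P(11, 7) = 196 and P(11, 8) = 260; 210 is not s-gonal.
s = 12: P(12, 6) = 156 and P(12, 7) = 217; 210 is not s-gonal.
Hits: s ∈ {5} → 1.

1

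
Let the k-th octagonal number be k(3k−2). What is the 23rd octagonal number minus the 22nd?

133

Consecutive octagonal numbers differ by 6n − 5: here 6·23 − 5 = 133.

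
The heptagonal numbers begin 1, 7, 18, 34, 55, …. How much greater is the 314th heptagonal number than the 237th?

105952

314·(5·314 − 3)/2 = 246019 and 237·(5·237 − 3)/2 = 140067.
Difference: 246019 − 140067 = 105952.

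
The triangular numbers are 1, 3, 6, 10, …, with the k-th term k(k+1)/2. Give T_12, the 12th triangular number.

78

The 12th triangular number is n(n+1)/2 with n = 12.
12·13/2 = 156/2 = 78.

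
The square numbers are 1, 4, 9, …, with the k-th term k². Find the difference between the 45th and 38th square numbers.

45² = 2025 and 38² = 1444.
Difference: 2025 − 1444 = 581.

581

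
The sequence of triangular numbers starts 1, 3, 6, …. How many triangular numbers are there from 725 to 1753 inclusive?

The n-th triangular number is n(n+1)/2.
Smallest index with value ≥ 725: n = 38 (giving 741).
Largest index with value ≤ 1753: n = 58 (giving 1711).
Indices 38 through 58: 21 terms.

21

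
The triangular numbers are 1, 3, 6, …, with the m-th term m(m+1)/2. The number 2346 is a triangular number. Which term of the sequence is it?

68

Set n(n+1)/2 = 2346, giving n² + n − 4692 = 0.
So n = (-1 + 137) / 2 = 136/2 = 68.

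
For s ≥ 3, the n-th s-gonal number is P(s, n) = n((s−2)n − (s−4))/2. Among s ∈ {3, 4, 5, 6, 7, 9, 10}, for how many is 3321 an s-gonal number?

s = 3: P(3, 81) = 3321. ✓
s = 4: P(4, 57) = 3249 and P(4, 58) = 3364; 3321 is not s-gonal.
s = 5: P(5, 47) = 3290 and P(5, 48) = 3432; 3321 is not s-gonal.
s = 6: P(6, 41) = 3321. ✓
s = 7: P(7, 36) = 3186 and P(7, 37) = 3367; 3321 is not s-gonal.
s = 9: P(9, 31) = 3286 and P(9, 32) = 3504; 3321 is not s-gonal.
s = 10: P(10, 29) = 3277 and P(10, 30) = 3510; 3321 is not s-gonal.
Hits: s ∈ {3, 6} → 2.

2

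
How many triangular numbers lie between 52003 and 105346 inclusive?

The n-th triangular number is n(n+1)/2.
Smallest index with value ≥ 52003: n = 322 (giving 52003).
Largest index with value ≤ 105346: n = 458 (giving 105111).
Indices 322 through 458: 137 terms.

137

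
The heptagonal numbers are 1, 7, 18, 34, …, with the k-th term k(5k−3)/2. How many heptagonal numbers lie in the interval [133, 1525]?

The n-th heptagonal number is n(5n−3)/2.
Smallest index with value ≥ 133: n = 8 (giving 148).
Largest index with value ≤ 1525: n = 25 (giving 1525).
Indices 8 through 25: 18 terms.

18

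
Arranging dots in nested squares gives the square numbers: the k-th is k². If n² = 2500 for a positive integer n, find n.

We need n² = 2500, so n = √2500 = 50.
Check: 50² = 2500. ✓

50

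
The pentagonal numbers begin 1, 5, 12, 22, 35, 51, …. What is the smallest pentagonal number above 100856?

Solve n(3n−1)/2 > 100856 for integer n.
The largest n with value ≤ 100856 is 259 (since 100492 ≤ 100856 < 101270), so the first above is n = 260, value 101270.

101270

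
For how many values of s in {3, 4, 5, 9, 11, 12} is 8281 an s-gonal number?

s = 3: P(3, 128) = 8256 and P(3, 129) = 8385; 8281 is not s-gonal.
s = 4: P(4, 91) = 8281. ✓
s = 5: P(5, 74) = 8177 and P(5, 75) = 8400; 8281 is not s-gonal.
s = 9: P(9, 49) = 8281. ✓
s = 11: P(11, 43) = 8170 and P(11, 44) = 8558; 8281 is not s-gonal.
s = 12: P(12, 41) = 8241 and P(12, 42) = 8652; 8281 is not s-gonal.
Hits: s ∈ {4, 9} → 2.

2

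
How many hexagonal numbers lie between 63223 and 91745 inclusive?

36

The n-th hexagonal number is n(2n−1).
Smallest index with value ≥ 63223: n = 179 (giving 63903).
Largest index with value ≤ 91745: n = 214 (giving 91378).
Indices 179 through 214: 36 terms.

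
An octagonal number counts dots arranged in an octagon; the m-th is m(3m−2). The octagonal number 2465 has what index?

29

Set n(3n−2) = 2465, giving 3n² − 2n − 2465 = 0.
The discriminant is 4 + 12·2465 = 29584, and √29584 = 172.
So n = (2 + 172) / 6 = 174/6 = 29.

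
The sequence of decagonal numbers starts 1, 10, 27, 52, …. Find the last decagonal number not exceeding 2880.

Solve n(4n−3) ≤ 2880 for integer n.
n = 27 gives 2835 ≤ 2880, while n = 28 gives 3052 > 2880; so the answer is 2835.

2835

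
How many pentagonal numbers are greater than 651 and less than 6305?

The n-th pentagonal number is n(3n−1)/2.
Smallest index with value > 651: n = 22 (giving 715).
Largest index with value < 6305: n = 64 (giving 6112).
Indices 22 through 64: 43 terms.

43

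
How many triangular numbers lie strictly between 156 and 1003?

The n-th triangular number is n(n+1)/2.
Smallest index with value > 156: n = 18 (giving 171).
Largest index with value < 1003: n = 44 (giving 990).
Indices 18 through 44: 27 terms.

27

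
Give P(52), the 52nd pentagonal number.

4030

The 52nd pentagonal number is n(3n−1)/2 with n = 52.
52·(3·52 − 1)/2 = 52·155/2 = 4030.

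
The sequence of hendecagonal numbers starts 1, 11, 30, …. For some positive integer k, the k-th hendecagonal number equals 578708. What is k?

359

Set n(9n−7)/2 = 578708, giving 9n² − 7n − 1157416 = 0.
The discriminant is 49 + 72·578708 = 41667025, and √41667025 = 6455.
So n = (7 + 6455) / 18 = 6462/18 = 359.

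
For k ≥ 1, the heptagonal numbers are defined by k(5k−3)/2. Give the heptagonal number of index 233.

The 233rd heptagonal number is n(5n−3)/2 with n = 233.
233·(5·233 − 3)/2 = 233·1162/2 = 233·581 = 135373.

135373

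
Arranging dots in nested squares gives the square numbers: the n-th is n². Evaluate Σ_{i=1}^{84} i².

Σ_{i=1}^{84} i² = 84·85·169/6 = 201110.

201110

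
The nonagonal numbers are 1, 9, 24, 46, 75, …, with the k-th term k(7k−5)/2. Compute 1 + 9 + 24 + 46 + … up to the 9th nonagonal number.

885

Σ i(7i−5)/2 = (7Σi² − 5Σi) / 2 over i = 1..9.
Σi = 45 and Σi² = 285.
(7·285 − 5·45) / 2 = 1770/2 = 885.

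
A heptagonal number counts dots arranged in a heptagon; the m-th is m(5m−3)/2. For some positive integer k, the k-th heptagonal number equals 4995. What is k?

45

Set n(5n−3)/2 = 4995, giving 5n² − 3n − 9990 = 0.
The discriminant is 9 + 40·4995 = 199809, and √199809 = 447.
So n = (3 + 447) / 10 = 450/10 = 45.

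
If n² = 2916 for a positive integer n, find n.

54

We need n² = 2916, so n = √2916 = 54.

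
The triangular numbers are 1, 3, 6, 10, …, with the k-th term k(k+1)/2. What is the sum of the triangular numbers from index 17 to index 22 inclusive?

1208

Σ i(i+1)/2 = (Σi² + Σi) / 2 over i = 17..22.
Σi = 253 − 136 = 117 and Σi² = 3795 − 1496 = 2299.
(1·2299 + 1·117) / 2 = 2416/2 = 1208.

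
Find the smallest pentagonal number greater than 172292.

173230

Solve n(3n−1)/2 > 172292 for integer n.
The largest n with value ≤ 172292 is 339 (since 172212 ≤ 172292 < 173230), so the first above is n = 340, value 173230.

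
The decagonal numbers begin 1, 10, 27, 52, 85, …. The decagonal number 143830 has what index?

Set n(4n−3) = 143830, giving 4n² − 3n − 143830 = 0.
The discriminant is 9 + 16·143830 = 2301289, and √2301289 = 1517.
So n = (3 + 1517) / 8 = 1520/8 = 190.
Check: 190·(4·190 − 3) = 143830. ✓

190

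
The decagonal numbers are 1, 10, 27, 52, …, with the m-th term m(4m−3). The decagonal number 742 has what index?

14

Set n(4n−3) = 742, giving 4n² − 3n − 742 = 0.
So n = (3 + 109) / 8 = 112/8 = 14.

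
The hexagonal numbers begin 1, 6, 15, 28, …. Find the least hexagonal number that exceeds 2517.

Solve n(2n−1) > 2517 for integer n.
The largest n with value ≤ 2517 is 35 (since 2415 ≤ 2517 < 2556), so the first above is n = 36, value 2556.

2556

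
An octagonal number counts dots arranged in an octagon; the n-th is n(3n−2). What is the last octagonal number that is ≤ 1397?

1281

Solve n(3n−2) ≤ 1397 for integer n.
n = 21 gives 1281 ≤ 1397, while n = 22 gives 1408 > 1397; so the answer is 1281.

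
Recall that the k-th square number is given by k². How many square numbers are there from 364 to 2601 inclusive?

32

The n-th square number is n².
Smallest index with value ≥ 364: n = 20 (giving 400).
Largest index with value ≤ 2601: n = 51 (giving 2601).
Indices 20 through 51: 32 terms.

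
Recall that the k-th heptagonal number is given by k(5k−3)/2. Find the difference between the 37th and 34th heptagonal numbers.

37·(5·37 − 3)/2 = 3367 and 34·(5·34 − 3)/2 = 2839.
Difference: 3367 − 2839 = 528.

528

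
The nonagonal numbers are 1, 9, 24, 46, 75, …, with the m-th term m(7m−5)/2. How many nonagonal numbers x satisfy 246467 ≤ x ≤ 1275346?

The n-th nonagonal number is n(7n−5)/2.
Smallest index with value ≥ 246467: n = 266 (giving 246981).
Largest index with value ≤ 1275346: n = 604 (giving 1275346).
Indices 266 through 604: 339 terms.

339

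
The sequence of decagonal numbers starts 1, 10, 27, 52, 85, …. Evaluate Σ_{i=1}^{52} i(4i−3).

Σ i(4i−3) = 4Σi² − 3Σi over i = 1..52.
Σi = 1378 and Σi² = 48230.
4·48230 − 3·1378 = 188786.

188786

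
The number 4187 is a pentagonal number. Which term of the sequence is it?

53

Set n(3n−1)/2 = 4187, giving 3n² − n − 8374 = 0.
The discriminant is 1 + 24·4187 = 100489, and √100489 = 317.
So n = (1 + 317) / 6 = 318/6 = 53.
Check: 53·(3·53 − 1)/2 = 4187. ✓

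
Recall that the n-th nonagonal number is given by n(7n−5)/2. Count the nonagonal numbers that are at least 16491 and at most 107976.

The n-th nonagonal number is n(7n−5)/2.
Smallest index with value ≥ 16491: n = 69 (giving 16491).
Largest index with value ≤ 107976: n = 176 (giving 107976).
Indices 69 through 176: 108 terms.

108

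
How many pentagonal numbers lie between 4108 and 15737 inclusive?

50

The n-th pentagonal number is n(3n−1)/2.
Smallest index with value ≥ 4108: n = 53 (giving 4187).
Largest index with value ≤ 15737: n = 102 (giving 15555).
Indices 53 through 102: 50 terms.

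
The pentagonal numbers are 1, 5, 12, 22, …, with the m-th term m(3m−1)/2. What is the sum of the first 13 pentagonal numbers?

Σ i(3i−1)/2 = (3Σi² − Σi) / 2 over i = 1..13.
Σi = 91 and Σi² = 819.
(3·819 − 1·91) / 2 = 2366/2 = 1183.

1183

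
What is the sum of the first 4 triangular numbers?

Σ i(i+1)/2 = (Σi² + Σi) / 2 over i = 1..4.
Σi = 10 and Σi² = 30.
(1·30 + 1·10) / 2 = 40/2 = 20.

20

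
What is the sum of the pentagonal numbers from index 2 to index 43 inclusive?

40677

Σ i(3i−1)/2 = (3Σi² − Σi) / 2 over i = 2..43.
Σi = 946 − 1 = 945 and Σi² = 27434 − 1 = 27433.
(3·27433 − 1·945) / 2 = 81354/2 = 40677.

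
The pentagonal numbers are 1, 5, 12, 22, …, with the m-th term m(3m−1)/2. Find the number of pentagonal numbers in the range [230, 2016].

24

The n-th pentagonal number is n(3n−1)/2.
Smallest index with value ≥ 230: n = 13 (giving 247).
Largest index with value ≤ 2016: n = 36 (giving 1926).
Indices 13 through 36: 24 terms.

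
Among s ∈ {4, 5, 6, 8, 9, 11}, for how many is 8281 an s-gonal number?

s = 4: P(4, 91) = 8281. ✓
s = 5: P(5, 74) = 8177 and P(5, 75) = 8400; 8281 is not s-gonal.
s = 6: P(6, 64) = 8128 and P(6, 65) = 8385; 8281 is not s-gonal.
s = 8: P(8, 52) = 8008 and P(8, 53) = 8321; 8281 is not s-gonal.
s = 9: P(9, 49) = 8281. ✓
s = 11: P(11, 43) = 8170 and P(11, 44) = 8558; 8281 is not s-gonal.
Hits: s ∈ {4, 9} → 2.

2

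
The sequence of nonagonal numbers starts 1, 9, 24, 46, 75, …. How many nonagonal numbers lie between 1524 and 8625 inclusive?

The n-th nonagonal number is n(7n−5)/2.
Smallest index with value ≥ 1524: n = 22 (giving 1639).
Largest index with value ≤ 8625: n = 50 (giving 8625).
Indices 22 through 50: 29 terms.

29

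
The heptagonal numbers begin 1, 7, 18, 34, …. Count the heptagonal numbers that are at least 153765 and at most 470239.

186

The n-th heptagonal number is n(5n−3)/2.
Smallest index with value ≥ 153765: n = 249 (giving 154629).
Largest index with value ≤ 470239: n = 434 (giving 470239).
Indices 249 through 434: 186 terms.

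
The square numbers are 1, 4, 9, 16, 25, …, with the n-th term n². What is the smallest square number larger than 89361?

89401

Solve n² > 89361 for integer n.
The largest n with value ≤ 89361 is 298 (since 88804 ≤ 89361 < 89401), so the first above is n = 299, value 89401.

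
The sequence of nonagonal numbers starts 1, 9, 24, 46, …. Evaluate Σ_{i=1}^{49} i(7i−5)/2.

Σ i(7i−5)/2 = (7Σi² − 5Σi) / 2 over i = 1..49.
Σi = 1225 and Σi² = 40425.
(7·40425 − 5·1225) / 2 = 276850/2 = 138425.

138425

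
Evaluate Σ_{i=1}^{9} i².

Σ_{i=1}^{9} i² = 9·10·19/6 = 285.

285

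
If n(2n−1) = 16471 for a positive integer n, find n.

91

Set n(2n−1) = 16471, giving 2n² − n − 16471 = 0.
The discriminant is 1 + 8·16471 = 131769, and √131769 = 363.
So n = (1 + 363) / 4 = 364/4 = 91.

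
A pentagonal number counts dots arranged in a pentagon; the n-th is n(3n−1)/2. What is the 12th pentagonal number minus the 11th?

Consecutive pentagonal numbers differ by 3n − 2: here 3·12 − 2 = 34.

34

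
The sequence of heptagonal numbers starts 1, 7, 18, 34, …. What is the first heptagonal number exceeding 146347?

147258

Solve n(5n−3)/2 > 146347 for integer n.
The largest n with value ≤ 146347 is 242 (since 146047 ≤ 146347 < 147258), so the first above is n = 243, value 147258.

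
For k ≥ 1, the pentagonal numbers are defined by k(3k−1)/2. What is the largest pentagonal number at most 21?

Solve n(3n−1)/2 ≤ 21 for integer n.
n = 3 gives 12 ≤ 21, while n = 4 gives 22 > 21; so the answer is 12.

12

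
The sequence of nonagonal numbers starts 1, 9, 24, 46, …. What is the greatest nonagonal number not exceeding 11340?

Solve n(7n−5)/2 ≤ 11340 for integer n.
n = 57 gives 11229 ≤ 11340, while n = 58 gives 11629 > 11340; so the answer is 11229.

11229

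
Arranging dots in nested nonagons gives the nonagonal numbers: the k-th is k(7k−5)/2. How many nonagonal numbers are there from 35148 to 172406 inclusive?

The n-th nonagonal number is n(7n−5)/2.
Smallest index with value ≥ 35148: n = 101 (giving 35451).
Largest index with value ≤ 172406: n = 222 (giving 171939).
Indices 101 through 222: 122 terms.

122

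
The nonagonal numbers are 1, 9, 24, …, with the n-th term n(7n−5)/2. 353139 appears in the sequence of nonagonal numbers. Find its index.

318

Set n(7n−5)/2 = 353139, giving 7n² − 5n − 706278 = 0.
So n = (5 + 4447) / 14 = 4452/14 = 318.
Check: 318·(7·318 − 5)/2 = 353139. ✓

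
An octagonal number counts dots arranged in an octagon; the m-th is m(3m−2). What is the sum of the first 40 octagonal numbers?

64780

Σ i(3i−2) = 3Σi² − 2Σi over i = 1..40.
Σi = 820 and Σi² = 22140.
3·22140 − 2·820 = 64780.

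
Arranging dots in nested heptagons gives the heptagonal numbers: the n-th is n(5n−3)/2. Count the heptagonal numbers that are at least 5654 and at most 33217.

The n-th heptagonal number is n(5n−3)/2.
Smallest index with value ≥ 5654: n = 48 (giving 5688).
Largest index with value ≤ 33217: n = 115 (giving 32890).
Indices 48 through 115: 68 terms.

68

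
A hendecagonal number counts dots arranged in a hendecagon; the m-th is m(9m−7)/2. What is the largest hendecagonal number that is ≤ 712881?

Solve n(9n−7)/2 ≤ 712881 for integer n.
n = 398 gives 711425 ≤ 712881, while n = 399 gives 715008 > 712881; so the answer is 711425.

711425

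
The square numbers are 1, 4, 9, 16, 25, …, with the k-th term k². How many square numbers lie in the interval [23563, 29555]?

18

The n-th square number is n².
Smallest index with value ≥ 23563: n = 154 (giving 23716).
Largest index with value ≤ 29555: n = 171 (giving 29241).
Indices 154 through 171: 18 terms.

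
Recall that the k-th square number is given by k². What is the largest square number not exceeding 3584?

3481

Solve n² ≤ 3584 for integer n.
n = 59 gives 3481 ≤ 3584, while n = 60 gives 3600 > 3584; so the answer is 3481.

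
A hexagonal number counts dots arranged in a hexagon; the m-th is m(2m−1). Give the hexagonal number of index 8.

8·(2·8 − 1) = 8·15 = 120.

120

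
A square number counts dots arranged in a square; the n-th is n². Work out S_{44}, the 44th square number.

1936

44² = 1936.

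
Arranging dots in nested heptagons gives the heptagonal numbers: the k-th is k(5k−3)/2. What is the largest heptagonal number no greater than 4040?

Solve n(5n−3)/2 ≤ 4040 for integer n.
n = 40 gives 3940 ≤ 4040, while n = 41 gives 4141 > 4040; so the answer is 3940.

3940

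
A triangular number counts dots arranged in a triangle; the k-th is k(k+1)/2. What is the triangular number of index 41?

861

The 41st triangular number is n(n+1)/2 with n = 41.
41·42/2 = 1722/2 = 861.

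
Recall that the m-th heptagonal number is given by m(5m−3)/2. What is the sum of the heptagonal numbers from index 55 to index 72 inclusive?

Σ i(5i−3)/2 = (5Σi² − 3Σi) / 2 over i = 55..72.
Σi = 2628 − 1485 = 1143 and Σi² = 127020 − 53955 = 73065.
(5·73065 − 3·1143) / 2 = 361896/2 = 180948.

180948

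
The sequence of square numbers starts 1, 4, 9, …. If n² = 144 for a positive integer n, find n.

We need n² = 144, so n = √144 = 12.
Check: 12² = 144. ✓

12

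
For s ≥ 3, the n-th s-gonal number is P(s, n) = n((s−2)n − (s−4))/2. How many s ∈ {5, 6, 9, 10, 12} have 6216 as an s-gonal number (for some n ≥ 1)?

1

s = 5: P(5, 64) = 6112 and P(5, 65) = 6305; 6216 is not s-gonal.
s = 6: P(6, 56) = 6216. ✓
s = 9: P(9, 42) = 6069 and P(9, 43) = 6364; 6216 is not s-gonal.
s = 10: P(10, 39) = 5967 and P(10, 40) = 6280; 6216 is not s-gonal.
s = 12: P(12, 35) = 5985 and P(12, 36) = 6336; 6216 is not s-gonal.
Hits: s ∈ {6} → 1.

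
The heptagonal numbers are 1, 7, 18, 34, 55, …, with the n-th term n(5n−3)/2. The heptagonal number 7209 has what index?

54

Set n(5n−3)/2 = 7209, giving 5n² − 3n − 14418 = 0.
The discriminant is 9 + 40·7209 = 288369, and √288369 = 537.
So n = (3 + 537) / 10 = 540/10 = 54.
Check: 54·(5·54 − 3)/2 = 7209. ✓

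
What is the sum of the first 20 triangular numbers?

1540

Σ i(i+1)/2 = (Σi² + Σi) / 2 over i = 1..20.
Σi = 210 and Σi² = 2870.
(1·2870 + 1·210) / 2 = 3080/2 = 1540.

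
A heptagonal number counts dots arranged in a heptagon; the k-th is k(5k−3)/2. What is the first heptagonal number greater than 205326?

205492

Solve n(5n−3)/2 > 205326 for integer n.
The largest n with value ≤ 205326 is 286 (since 204061 ≤ 205326 < 205492), so the first above is n = 287, value 205492.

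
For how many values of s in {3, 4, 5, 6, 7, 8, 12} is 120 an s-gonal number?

2

s = 3: P(3, 15) = 120. ✓
s = 4: P(4, 10) = 100 and P(4, 11) = 121; 120 is not s-gonal.
s = 5: P(5, 9) = 117 and P(5, 10) = 145; 120 is not s-gonal.
s = 6: P(6, 8) = 120. ✓
s = 7: P(7, 7) = 112 and P(7, 8) = 148; 120 is not s-gonal.
s = 8: P(8, 6) = 96 and P(8, 7) = 133; 120 is not s-gonal.
s = 12: P(12, 5) = 105 and P(12, 6) = 156; 120 is not s-gonal.
Hits: s ∈ {3, 6} → 2.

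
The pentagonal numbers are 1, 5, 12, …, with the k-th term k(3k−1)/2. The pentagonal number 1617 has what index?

Set n(3n−1)/2 = 1617, giving 3n² − n − 3234 = 0.
The discriminant is 1 + 24·1617 = 38809, and √38809 = 197.
So n = (1 + 197) / 6 = 198/6 = 33.

33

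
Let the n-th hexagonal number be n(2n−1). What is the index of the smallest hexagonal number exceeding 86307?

Solve n(2n−1) > 86307 for integer n.
The largest n with value ≤ 86307 is 207 (since 85491 ≤ 86307 < 86320), so the first above is n = 208, value 86320.

208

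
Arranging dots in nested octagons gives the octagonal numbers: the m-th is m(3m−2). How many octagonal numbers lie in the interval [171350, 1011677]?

342

The n-th octagonal number is n(3n−2).
Smallest index with value ≥ 171350: n = 240 (giving 172320).
Largest index with value ≤ 1011677: n = 581 (giving 1011521).
Indices 240 through 581: 342 terms.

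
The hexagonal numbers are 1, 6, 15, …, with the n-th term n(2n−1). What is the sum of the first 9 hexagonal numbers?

Σ i(2i−1) = 2Σi² − Σi over i = 1..9.
Σi = 45 and Σi² = 285.
2·285 − 1·45 = 525.

525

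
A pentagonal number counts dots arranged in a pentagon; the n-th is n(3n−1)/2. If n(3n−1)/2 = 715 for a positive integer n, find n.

22

Set n(3n−1)/2 = 715, giving 3n² − n − 1430 = 0.
The discriminant is 1 + 24·715 = 17161, and √17161 = 131.
So n = (1 + 131) / 6 = 132/6 = 22.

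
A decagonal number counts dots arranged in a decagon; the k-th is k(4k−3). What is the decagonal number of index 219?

191187

219·(4·219 − 3) = 219·873 = 191187.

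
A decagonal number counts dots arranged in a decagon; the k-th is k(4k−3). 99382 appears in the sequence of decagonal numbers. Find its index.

Set n(4n−3) = 99382, giving 4n² − 3n − 99382 = 0.
The discriminant is 9 + 16·99382 = 1590121, and √1590121 = 1261.
So n = (3 + 1261) / 8 = 1264/8 = 158.
Check: 158·(4·158 − 3) = 99382. ✓

158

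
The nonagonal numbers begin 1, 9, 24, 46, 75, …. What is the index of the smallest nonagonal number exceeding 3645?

Solve n(7n−5)/2 > 3645 for integer n.
The largest n with value ≤ 3645 is 32 (since 3504 ≤ 3645 < 3729), so the first above is n = 33, value 3729.

33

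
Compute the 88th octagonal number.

The 88th octagonal number is n(3n−2) with n = 88.
88·(3·88 − 2) = 88·262 = 23056.

23056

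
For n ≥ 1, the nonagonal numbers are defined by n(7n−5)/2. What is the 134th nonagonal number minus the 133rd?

932

Consecutive nonagonal numbers differ by 7n − 6: here 7·134 − 6 = 932.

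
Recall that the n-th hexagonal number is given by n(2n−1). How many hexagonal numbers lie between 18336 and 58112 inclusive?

The n-th hexagonal number is n(2n−1).
Smallest index with value ≥ 18336: n = 96 (giving 18336).
Largest index with value ≤ 58112: n = 170 (giving 57630).
Indices 96 through 170: 75 terms.

75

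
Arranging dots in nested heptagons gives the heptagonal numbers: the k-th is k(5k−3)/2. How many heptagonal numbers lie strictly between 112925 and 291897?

The n-th heptagonal number is n(5n−3)/2.
Smallest index with value > 112925: n = 213 (giving 113103).
Largest index with value < 291897: n = 341 (giving 290191).
Indices 213 through 341: 129 terms.

129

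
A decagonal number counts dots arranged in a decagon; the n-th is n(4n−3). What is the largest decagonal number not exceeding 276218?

275887

Solve n(4n−3) ≤ 276218 for integer n.
n = 263 gives 275887 ≤ 276218, while n = 264 gives 277992 > 276218; so the answer is 275887.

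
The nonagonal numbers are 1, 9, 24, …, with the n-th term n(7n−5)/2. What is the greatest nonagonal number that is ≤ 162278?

161250

Solve n(7n−5)/2 ≤ 162278 for integer n.
n = 215 gives 161250 ≤ 162278, while n = 216 gives 162756 > 162278; so the answer is 161250.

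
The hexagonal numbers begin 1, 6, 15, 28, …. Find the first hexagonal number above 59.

66

Solve n(2n−1) > 59 for integer n.
The largest n with value ≤ 59 is 5 (since 45 ≤ 59 < 66), so the first above is n = 6, value 66.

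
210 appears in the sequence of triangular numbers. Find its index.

20

Set n(n+1)/2 = 210, giving n² + n − 420 = 0.
The discriminant is 1 + 8·210 = 1681, and √1681 = 41.
So n = (-1 + 41) / 2 = 40/2 = 20.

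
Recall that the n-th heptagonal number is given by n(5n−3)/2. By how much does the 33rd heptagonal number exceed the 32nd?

161

Consecutive heptagonal numbers differ by 5n − 4: here 5·33 − 4 = 161.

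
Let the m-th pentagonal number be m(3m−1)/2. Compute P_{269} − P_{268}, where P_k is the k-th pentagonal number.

Consecutive pentagonal numbers differ by 3n − 2: here 3·269 − 2 = 805.

805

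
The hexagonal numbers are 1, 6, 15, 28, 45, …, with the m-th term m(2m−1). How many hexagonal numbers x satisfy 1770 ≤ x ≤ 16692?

62

The n-th hexagonal number is n(2n−1).
Smallest index with value ≥ 1770: n = 30 (giving 1770).
Largest index with value ≤ 16692: n = 91 (giving 16471).
Indices 30 through 91: 62 terms.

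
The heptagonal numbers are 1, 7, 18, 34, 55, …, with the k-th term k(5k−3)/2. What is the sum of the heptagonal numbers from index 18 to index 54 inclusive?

Σ i(5i−3)/2 = (5Σi² − 3Σi) / 2 over i = 18..54.
Σi = 1485 − 153 = 1332 and Σi² = 53955 − 1785 = 52170.
(5·52170 − 3·1332) / 2 = 256854/2 = 128427.

128427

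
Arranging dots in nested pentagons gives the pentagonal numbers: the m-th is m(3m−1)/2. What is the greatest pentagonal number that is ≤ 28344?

28085

Solve n(3n−1)/2 ≤ 28344 for integer n.
n = 137 gives 28085 ≤ 28344, while n = 138 gives 28497 > 28344; so the answer is 28085.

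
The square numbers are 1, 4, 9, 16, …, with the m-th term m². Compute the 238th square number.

The 238th square number is n² with n = 238.
238² = 56644.

56644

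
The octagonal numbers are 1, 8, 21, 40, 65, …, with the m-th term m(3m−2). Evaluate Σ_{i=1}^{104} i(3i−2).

Σ i(3i−2) = 3Σi² − 2Σi over i = 1..104.
Σi = 5460 and Σi² = 380380.
3·380380 − 2·5460 = 1130220.

1130220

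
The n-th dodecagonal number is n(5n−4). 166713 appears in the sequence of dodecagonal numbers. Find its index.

Set n(5n−4) = 166713, giving 5n² − 4n − 166713 = 0.
The discriminant is 16 + 20·166713 = 3334276, and √3334276 = 1826.
So n = (4 + 1826) / 10 = 1830/10 = 183.

183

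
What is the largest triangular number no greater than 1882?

Solve n(n+1)/2 ≤ 1882 for integer n.
n = 60 gives 1830 ≤ 1882, while n = 61 gives 1891 > 1882; so the answer is 1830.

1830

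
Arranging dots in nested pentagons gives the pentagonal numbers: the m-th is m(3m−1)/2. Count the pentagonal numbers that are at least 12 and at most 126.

7

The n-th pentagonal number is n(3n−1)/2.
Smallest index with value ≥ 12: n = 3 (giving 12).
Largest index with value ≤ 126: n = 9 (giving 117).
Indices 3 through 9: 7 terms.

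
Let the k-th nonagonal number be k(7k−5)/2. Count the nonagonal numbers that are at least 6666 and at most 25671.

43

The n-th nonagonal number is n(7n−5)/2.
Smallest index with value ≥ 6666: n = 44 (giving 6666).
Largest index with value ≤ 25671: n = 86 (giving 25671).
Indices 44 through 86: 43 terms.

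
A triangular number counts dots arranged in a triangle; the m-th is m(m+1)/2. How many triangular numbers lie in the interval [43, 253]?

The n-th triangular number is n(n+1)/2.
Smallest index with value ≥ 43: n = 9 (giving 45).
Largest index with value ≤ 253: n = 22 (giving 253).
Indices 9 through 22: 14 terms.

14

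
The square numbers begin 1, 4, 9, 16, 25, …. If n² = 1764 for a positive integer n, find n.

42

We need n² = 1764, so n = √1764 = 42.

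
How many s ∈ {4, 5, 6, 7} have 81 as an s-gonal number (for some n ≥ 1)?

s = 4: P(4, 9) = 81. ✓
s = 5: P(5, 7) = 70 and P(5, 8) = 92; 81 is not s-gonal.
s = 6: P(6, 6) = 66 and P(6, 7) = 91; 81 is not s-gonal.
s = 7: P(7, 6) = 81. ✓
Hits: s ∈ {4, 7} → 2.

2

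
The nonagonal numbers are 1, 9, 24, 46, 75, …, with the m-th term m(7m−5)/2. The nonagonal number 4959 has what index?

38

Set n(7n−5)/2 = 4959, giving 7n² − 5n − 9918 = 0.
The discriminant is 25 + 56·4959 = 277729, and √277729 = 527.
So n = (5 + 527) / 14 = 532/14 = 38.
Check: 38·(7·38 − 5)/2 = 4959. ✓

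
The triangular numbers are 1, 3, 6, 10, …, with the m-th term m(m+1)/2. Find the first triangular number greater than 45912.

Solve n(n+1)/2 > 45912 for integer n.
The largest n with value ≤ 45912 is 302 (since 45753 ≤ 45912 < 46056), so the first above is n = 303, value 46056.

46056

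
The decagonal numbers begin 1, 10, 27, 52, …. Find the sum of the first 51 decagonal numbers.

178126

Σ i(4i−3) = 4Σi² − 3Σi over i = 1..51.
Σi = 1326 and Σi² = 45526.
4·45526 − 3·1326 = 178126.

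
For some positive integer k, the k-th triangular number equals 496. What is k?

31

Set n(n+1)/2 = 496, giving n² + n − 992 = 0.
The discriminant is 1 + 8·496 = 3969, and √3969 = 63.
So n = (-1 + 63) / 2 = 62/2 = 31.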